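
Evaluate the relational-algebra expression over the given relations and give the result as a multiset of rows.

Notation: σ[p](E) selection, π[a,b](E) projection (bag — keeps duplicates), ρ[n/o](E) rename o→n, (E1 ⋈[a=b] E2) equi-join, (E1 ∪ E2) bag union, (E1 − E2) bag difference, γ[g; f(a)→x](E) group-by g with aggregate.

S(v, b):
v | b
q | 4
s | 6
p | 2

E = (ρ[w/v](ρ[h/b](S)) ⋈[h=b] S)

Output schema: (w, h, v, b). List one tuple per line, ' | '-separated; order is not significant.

Row counts bottom-up:
  S → 3
  ρ[h/b](S) → 3
  ρ[w/v](ρ[h/b](S)) → 3
  S → 3
  (ρ[w/v](ρ[h/b](S)) ⋈[h=b] S) → 3

== RESULT ==
w | h | v | b
p | 2 | p | 2
q | 4 | q | 4
s | 6 | s | 6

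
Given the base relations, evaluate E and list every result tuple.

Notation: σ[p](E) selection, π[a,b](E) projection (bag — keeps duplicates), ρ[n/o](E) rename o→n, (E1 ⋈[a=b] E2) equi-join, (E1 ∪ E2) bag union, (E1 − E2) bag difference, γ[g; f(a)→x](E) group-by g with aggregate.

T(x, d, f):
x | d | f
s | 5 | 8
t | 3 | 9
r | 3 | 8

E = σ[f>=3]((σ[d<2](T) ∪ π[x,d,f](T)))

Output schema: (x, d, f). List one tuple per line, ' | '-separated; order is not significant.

Row counts bottom-up:
  T → 3
  σ[d<2](T) → 0
  T → 3
  π[x,d,f](T) → 3
  (σ[d<2](T) ∪ π[x,d,f](T)) → 3
  σ[f>=3]((σ[d<2](T) ∪ π[x,d,f](T))) → 3

== RESULT ==
x | d | f
r | 3 | 8
s | 5 | 8
t | 3 | 9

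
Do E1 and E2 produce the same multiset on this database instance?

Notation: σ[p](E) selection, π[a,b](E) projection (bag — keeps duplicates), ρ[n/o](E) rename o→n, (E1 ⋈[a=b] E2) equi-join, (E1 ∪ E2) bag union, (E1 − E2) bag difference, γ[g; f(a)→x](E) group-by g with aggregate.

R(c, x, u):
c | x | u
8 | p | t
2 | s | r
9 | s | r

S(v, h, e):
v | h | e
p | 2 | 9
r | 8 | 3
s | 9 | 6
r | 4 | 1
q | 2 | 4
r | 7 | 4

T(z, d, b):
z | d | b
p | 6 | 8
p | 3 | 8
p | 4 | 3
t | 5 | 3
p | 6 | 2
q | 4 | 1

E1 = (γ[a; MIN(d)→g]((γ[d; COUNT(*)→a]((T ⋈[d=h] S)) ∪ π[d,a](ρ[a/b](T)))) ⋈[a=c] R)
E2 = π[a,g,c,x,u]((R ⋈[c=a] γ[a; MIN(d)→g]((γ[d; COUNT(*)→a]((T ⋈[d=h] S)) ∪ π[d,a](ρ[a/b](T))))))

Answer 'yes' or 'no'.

E1 stepwise |·|:
  T → 6
  S → 6
  (T ⋈[d=h] S) → 2
  γ[d; COUNT(*)→a]((T ⋈[d=h] S)) → 1
  T → 6
  ρ[a/b](T) → 6
  π[d,a](ρ[a/b](T)) → 6
  (γ[d; COUNT(*)→a]((T ⋈[d=h] S)) ∪ π[d,a](ρ[a/b](T))) → 7
  γ[a; MIN(d)→g]((γ[d; COUNT(*)→a]((T ⋈[d=h] S)) ∪ π[d,a](ρ[a/b](T)))) → 4
  R → 3
  (γ[a; MIN(d)→g]((γ[d; COUNT(*)→a]((T ⋈[d=h] S)) ∪ π[d,a](ρ[a/b](T)))) ⋈[a=c] R) → 2
E2 stepwise |·|:
  R → 3
  T → 6
  S → 6
  (T ⋈[d=h] S) → 2
  γ[d; COUNT(*)→a]((T ⋈[d=h] S)) → 1
  T → 6
  ρ[a/b](T) → 6
  π[d,a](ρ[a/b](T)) → 6
  (γ[d; COUNT(*)→a]((T ⋈[d=h] S)) ∪ π[d,a](ρ[a/b](T))) → 7
  γ[a; MIN(d)→g]((γ[d; COUNT(*)→a]((T ⋈[d=h] S)) ∪ π[d,a](ρ[a/b](T)))) → 4
  (R ⋈[c=a] γ[a; MIN(d)→g]((γ[d; COUNT(*)→a]((T ⋈[d=h] S)) ∪ π[d,a](ρ[a/b](T))))) → 2
  π[a,g,c,x,u]((R ⋈[c=a] γ[a; MIN(d)→g]((γ[d; COUNT(*)→a]((T ⋈[d=h] S)) ∪ π[d,a](ρ[a/b](T)))))) → 2

E1 and E2 produce the same multiset:
a | g | c | x | u
2 | 4 | 2 | s | r
8 | 3 | 8 | p | t

yes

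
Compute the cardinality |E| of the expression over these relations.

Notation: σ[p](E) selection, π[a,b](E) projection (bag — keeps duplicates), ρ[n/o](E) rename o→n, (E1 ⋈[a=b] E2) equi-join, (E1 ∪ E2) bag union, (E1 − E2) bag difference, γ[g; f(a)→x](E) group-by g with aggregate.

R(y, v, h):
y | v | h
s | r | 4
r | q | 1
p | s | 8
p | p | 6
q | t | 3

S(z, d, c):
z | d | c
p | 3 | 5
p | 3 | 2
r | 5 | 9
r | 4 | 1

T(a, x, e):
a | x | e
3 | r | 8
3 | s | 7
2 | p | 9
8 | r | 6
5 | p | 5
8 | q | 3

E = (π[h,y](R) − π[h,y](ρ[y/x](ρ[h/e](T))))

Row counts bottom-up:
  R → 5
  π[h,y](R) → 5
  T → 6
  ρ[h/e](T) → 6
  ρ[y/x](ρ[h/e](T)) → 6
  π[h,y](ρ[y/x](ρ[h/e](T))) → 6
  (π[h,y](R) − π[h,y](ρ[y/x](ρ[h/e](T)))) → 4

|E| = 4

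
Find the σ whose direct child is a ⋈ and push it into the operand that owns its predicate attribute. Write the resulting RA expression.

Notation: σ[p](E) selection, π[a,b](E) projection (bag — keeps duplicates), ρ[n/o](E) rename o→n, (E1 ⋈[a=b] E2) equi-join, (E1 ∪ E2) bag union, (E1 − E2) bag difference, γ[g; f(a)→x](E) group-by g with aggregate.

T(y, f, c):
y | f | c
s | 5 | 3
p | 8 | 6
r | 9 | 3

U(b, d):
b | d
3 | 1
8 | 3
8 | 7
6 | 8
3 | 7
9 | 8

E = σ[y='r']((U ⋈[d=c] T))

σ filters on y, owned by the right side.
E' = (U ⋈[d=c] σ[y='r'](T))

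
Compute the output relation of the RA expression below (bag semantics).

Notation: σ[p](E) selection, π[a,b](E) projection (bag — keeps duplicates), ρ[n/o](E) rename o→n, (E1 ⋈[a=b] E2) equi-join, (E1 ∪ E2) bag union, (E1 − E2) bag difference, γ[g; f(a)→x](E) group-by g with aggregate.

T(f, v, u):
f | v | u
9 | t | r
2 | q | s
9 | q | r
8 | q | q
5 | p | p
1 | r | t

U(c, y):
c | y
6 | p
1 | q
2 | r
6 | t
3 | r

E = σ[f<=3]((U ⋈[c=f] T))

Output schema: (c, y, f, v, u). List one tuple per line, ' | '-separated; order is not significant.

Stepwise |·|:
  U → 5
  T → 6
  (U ⋈[c=f] T) → 2
  σ[f<=3]((U ⋈[c=f] T)) → 2

== RESULT ==
c | y | f | v | u
1 | q | 1 | r | t
2 | r | 2 | q | s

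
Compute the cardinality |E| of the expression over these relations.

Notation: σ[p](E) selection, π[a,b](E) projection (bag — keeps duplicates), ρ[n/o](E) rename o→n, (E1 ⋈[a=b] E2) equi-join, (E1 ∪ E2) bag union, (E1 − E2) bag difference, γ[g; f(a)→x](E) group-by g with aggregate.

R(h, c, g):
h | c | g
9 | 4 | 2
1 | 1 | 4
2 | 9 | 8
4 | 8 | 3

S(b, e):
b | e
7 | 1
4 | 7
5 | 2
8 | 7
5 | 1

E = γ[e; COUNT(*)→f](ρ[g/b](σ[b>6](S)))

Stepwise |·|:
  S → 5
  σ[b>6](S) → 2
  ρ[g/b](σ[b>6](S)) → 2
  γ[e; COUNT(*)→f](ρ[g/b](σ[b>6](S))) → 2

|E| = 2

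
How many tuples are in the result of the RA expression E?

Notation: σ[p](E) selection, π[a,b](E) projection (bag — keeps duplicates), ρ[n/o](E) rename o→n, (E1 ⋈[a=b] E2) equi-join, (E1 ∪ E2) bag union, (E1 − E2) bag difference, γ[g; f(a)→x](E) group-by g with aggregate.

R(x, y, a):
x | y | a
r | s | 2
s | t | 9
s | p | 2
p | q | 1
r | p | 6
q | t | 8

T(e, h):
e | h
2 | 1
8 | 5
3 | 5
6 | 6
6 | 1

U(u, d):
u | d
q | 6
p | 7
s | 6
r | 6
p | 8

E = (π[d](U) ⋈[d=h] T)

Row counts bottom-up:
  U → 5
  π[d](U) → 5
  T → 5
  (π[d](U) ⋈[d=h] T) → 3

|E| = 3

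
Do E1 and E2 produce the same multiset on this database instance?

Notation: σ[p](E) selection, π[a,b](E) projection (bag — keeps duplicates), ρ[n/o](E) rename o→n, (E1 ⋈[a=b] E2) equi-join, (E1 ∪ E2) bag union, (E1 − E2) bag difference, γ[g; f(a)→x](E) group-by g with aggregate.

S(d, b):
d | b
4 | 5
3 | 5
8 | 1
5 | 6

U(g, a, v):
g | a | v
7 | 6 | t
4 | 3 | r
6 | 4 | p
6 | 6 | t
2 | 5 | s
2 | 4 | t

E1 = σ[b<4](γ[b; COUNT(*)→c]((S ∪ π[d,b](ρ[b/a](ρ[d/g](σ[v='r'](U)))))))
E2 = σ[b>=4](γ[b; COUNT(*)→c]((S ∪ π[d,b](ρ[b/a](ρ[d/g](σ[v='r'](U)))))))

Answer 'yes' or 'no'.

E1 stepwise |·|:
  S → 4
  U → 6
  σ[v='r'](U) → 1
  ρ[d/g](σ[v='r'](U)) → 1
  ρ[b/a](ρ[d/g](σ[v='r'](U))) → 1
  π[d,b](ρ[b/a](ρ[d/g](σ[v='r'](U)))) → 1
  (S ∪ π[d,b](ρ[b/a](ρ[d/g](σ[v='r'](U))))) → 5
  γ[b; COUNT(*)→c]((S ∪ π[d,b](ρ[b/a](ρ[d/g](σ[v='r'](U)))))) → 4
  σ[b<4](γ[b; COUNT(*)→c]((S ∪ π[d,b](ρ[b/a](ρ[d/g](σ[v='r'](U))))))) → 2
E2 stepwise |·|:
  S → 4
  U → 6
  σ[v='r'](U) → 1
  ρ[d/g](σ[v='r'](U)) → 1
  ρ[b/a](ρ[d/g](σ[v='r'](U))) → 1
  π[d,b](ρ[b/a](ρ[d/g](σ[v='r'](U)))) → 1
  (S ∪ π[d,b](ρ[b/a](ρ[d/g](σ[v='r'](U))))) → 5
  γ[b; COUNT(*)→c]((S ∪ π[d,b](ρ[b/a](ρ[d/g](σ[v='r'](U)))))) → 4
  σ[b>=4](γ[b; COUNT(*)→c]((S ∪ π[d,b](ρ[b/a](ρ[d/g](σ[v='r'](U))))))) → 2

E1 result:
b | c
1 | 1
3 | 1
E2 result:
b | c
5 | 2
6 | 1
Witness: (3, 1) appears 1× in E1 but 0× in E2.

no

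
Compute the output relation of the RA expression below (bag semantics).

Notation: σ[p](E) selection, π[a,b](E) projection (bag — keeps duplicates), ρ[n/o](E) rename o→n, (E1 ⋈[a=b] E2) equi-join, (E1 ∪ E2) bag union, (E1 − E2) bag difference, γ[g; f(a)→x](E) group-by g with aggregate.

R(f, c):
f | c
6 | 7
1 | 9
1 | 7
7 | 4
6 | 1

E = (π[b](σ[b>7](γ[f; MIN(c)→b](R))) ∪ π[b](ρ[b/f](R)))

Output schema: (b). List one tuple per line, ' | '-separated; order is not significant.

Stepwise |·|:
  R → 5
  γ[f; MIN(c)→b](R) → 3
  σ[b>7](γ[f; MIN(c)→b](R)) → 0
  π[b](σ[b>7](γ[f; MIN(c)→b](R))) → 0
  R → 5
  ρ[b/f](R) → 5
  π[b](ρ[b/f](R)) → 5
  (π[b](σ[b>7](γ[f; MIN(c)→b](R))) ∪ π[b](ρ[b/f](R))) → 5

== RESULT ==
b
1
1
6
6
7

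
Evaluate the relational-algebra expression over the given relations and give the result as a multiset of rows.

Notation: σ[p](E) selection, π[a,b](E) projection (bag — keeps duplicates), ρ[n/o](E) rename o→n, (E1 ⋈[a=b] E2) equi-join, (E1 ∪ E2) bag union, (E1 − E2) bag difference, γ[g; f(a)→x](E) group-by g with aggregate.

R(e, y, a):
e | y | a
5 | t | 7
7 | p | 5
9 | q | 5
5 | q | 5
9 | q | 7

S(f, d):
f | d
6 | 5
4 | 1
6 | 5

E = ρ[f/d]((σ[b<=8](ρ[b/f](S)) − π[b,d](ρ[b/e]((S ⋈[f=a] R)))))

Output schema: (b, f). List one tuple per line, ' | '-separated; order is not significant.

Subexpression sizes:
  S → 3
  ρ[b/f](S) → 3
  σ[b<=8](ρ[b/f](S)) → 3
  S → 3
  R → 5
  (S ⋈[f=a] R) → 0
  ρ[b/e]((S ⋈[f=a] R)) → 0
  π[b,d](ρ[b/e]((S ⋈[f=a] R))) → 0
  (σ[b<=8](ρ[b/f](S)) − π[b,d](ρ[b/e]((S ⋈[f=a] R)))) → 3
  ρ[f/d]((σ[b<=8](ρ[b/f](S)) − π[b,d](ρ[b/e]((S ⋈[f=a] R))))) → 3

== RESULT ==
b | f
4 | 1
6 | 5
6 | 5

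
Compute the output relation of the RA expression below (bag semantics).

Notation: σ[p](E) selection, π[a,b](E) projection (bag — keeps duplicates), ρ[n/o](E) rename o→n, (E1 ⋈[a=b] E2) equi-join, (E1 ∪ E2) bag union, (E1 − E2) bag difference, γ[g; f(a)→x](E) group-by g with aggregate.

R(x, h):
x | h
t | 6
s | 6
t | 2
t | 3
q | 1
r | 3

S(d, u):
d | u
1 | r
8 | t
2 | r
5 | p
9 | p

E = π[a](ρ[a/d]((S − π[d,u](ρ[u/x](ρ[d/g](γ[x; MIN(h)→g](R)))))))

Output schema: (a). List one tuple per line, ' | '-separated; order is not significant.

Row counts bottom-up:
  S → 5
  R → 6
  γ[x; MIN(h)→g](R) → 4
  ρ[d/g](γ[x; MIN(h)→g](R)) → 4
  ρ[u/x](ρ[d/g](γ[x; MIN(h)→g](R))) → 4
  π[d,u](ρ[u/x](ρ[d/g](γ[x; MIN(h)→g](R)))) → 4
  (S − π[d,u](ρ[u/x](ρ[d/g](γ[x; MIN(h)→g](R))))) → 5
  ρ[a/d]((S − π[d,u](ρ[u/x](ρ[d/g](γ[x; MIN(h)→g](R)))))) → 5
  π[a](ρ[a/d]((S − π[d,u](ρ[u/x](ρ[d/g](γ[x; MIN(h)→g](R))))))) → 5

== RESULT ==
a
1
2
5
8
9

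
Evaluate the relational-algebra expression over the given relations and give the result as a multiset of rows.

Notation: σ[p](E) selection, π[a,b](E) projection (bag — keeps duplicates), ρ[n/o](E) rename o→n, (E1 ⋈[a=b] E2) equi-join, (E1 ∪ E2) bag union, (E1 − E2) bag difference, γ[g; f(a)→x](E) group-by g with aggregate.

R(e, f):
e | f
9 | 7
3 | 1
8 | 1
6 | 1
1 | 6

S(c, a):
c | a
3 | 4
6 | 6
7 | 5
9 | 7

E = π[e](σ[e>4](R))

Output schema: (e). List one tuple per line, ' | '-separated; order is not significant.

Per-node cardinality:
  R → 5
  σ[e>4](R) → 3
  π[e](σ[e>4](R)) → 3

== RESULT ==
e
6
8
9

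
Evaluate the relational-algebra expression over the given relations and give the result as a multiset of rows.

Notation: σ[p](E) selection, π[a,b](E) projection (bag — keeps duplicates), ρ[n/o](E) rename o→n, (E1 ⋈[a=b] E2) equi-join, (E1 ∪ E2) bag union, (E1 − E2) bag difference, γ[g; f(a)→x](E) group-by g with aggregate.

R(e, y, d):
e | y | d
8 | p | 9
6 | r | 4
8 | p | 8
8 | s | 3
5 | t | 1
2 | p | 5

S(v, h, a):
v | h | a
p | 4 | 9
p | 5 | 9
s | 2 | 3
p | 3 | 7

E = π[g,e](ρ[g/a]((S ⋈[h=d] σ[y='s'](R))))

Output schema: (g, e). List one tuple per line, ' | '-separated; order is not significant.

Per-node cardinality:
  S → 4
  R → 6
  σ[y='s'](R) → 1
  (S ⋈[h=d] σ[y='s'](R)) → 1
  ρ[g/a]((S ⋈[h=d] σ[y='s'](R))) → 1
  π[g,e](ρ[g/a]((S ⋈[h=d] σ[y='s'](R)))) → 1

== RESULT ==
g | e
7 | 8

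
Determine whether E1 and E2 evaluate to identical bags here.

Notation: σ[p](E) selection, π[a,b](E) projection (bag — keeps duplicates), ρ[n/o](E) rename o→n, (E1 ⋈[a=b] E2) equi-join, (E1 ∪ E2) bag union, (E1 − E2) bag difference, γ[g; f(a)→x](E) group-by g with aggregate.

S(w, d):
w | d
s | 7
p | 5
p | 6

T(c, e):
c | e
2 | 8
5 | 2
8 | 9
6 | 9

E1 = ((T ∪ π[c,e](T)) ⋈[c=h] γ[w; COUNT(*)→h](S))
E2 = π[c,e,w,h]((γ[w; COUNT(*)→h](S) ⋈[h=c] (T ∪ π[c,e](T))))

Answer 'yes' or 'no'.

E1 per-node cardinality:
  T → 4
  T → 4
  π[c,e](T) → 4
  (T ∪ π[c,e](T)) → 8
  S → 3
  γ[w; COUNT(*)→h](S) → 2
  ((T ∪ π[c,e](T)) ⋈[c=h] γ[w; COUNT(*)→h](S)) → 2
E2 per-node cardinality:
  S → 3
  γ[w; COUNT(*)→h](S) → 2
  T → 4
  T → 4
  π[c,e](T) → 4
  (T ∪ π[c,e](T)) → 8
  (γ[w; COUNT(*)→h](S) ⋈[h=c] (T ∪ π[c,e](T))) → 2
  π[c,e,w,h]((γ[w; COUNT(*)→h](S) ⋈[h=c] (T ∪ π[c,e](T)))) → 2

E1 and E2 produce the same multiset:
c | e | w | h
2 | 8 | p | 2
2 | 8 | p | 2

yes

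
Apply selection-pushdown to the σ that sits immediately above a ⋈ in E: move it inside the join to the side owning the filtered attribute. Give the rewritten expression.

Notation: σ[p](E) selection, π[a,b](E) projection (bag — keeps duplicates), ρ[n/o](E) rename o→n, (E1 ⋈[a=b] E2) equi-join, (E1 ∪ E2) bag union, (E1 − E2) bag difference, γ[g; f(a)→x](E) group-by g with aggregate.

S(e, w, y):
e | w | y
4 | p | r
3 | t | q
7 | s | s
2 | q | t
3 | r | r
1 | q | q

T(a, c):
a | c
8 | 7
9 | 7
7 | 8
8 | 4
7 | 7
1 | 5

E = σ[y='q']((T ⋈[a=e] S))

σ filters on y, owned by the right side.
E' = (T ⋈[a=e] σ[y='q'](S))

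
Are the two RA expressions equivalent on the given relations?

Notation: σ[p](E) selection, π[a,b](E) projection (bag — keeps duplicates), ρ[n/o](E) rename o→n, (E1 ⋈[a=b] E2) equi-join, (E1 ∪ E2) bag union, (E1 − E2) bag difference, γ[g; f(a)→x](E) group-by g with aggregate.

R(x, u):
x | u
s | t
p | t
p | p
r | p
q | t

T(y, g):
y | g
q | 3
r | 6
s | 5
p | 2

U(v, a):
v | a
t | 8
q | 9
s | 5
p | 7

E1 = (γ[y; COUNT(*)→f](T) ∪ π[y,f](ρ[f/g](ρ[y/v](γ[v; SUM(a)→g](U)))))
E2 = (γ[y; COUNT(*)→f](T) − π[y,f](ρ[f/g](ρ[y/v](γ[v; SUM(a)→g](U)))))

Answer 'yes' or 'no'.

E1 row counts bottom-up:
  T → 4
  γ[y; COUNT(*)→f](T) → 4
  U → 4
  γ[v; SUM(a)→g](U) → 4
  ρ[y/v](γ[v; SUM(a)→g](U)) → 4
  ρ[f/g](ρ[y/v](γ[v; SUM(a)→g](U))) → 4
  π[y,f](ρ[f/g](ρ[y/v](γ[v; SUM(a)→g](U)))) → 4
  (γ[y; COUNT(*)→f](T) ∪ π[y,f](ρ[f/g](ρ[y/v](γ[v; SUM(a)→g](U))))) → 8
E2 row counts bottom-up:
  T → 4
  γ[y; COUNT(*)→f](T) → 4
  U → 4
  γ[v; SUM(a)→g](U) → 4
  ρ[y/v](γ[v; SUM(a)→g](U)) → 4
  ρ[f/g](ρ[y/v](γ[v; SUM(a)→g](U))) → 4
  π[y,f](ρ[f/g](ρ[y/v](γ[v; SUM(a)→g](U)))) → 4
  (γ[y; COUNT(*)→f](T) − π[y,f](ρ[f/g](ρ[y/v](γ[v; SUM(a)→g](U))))) → 4

E1 result:
y | f
p | 1
p | 7
q | 1
q | 9
r | 1
s | 1
s | 5
t | 8
E2 result:
y | f
p | 1
q | 1
r | 1
s | 1
Witness: ('t', 8) appears 1× in E1 but 0× in E2.

no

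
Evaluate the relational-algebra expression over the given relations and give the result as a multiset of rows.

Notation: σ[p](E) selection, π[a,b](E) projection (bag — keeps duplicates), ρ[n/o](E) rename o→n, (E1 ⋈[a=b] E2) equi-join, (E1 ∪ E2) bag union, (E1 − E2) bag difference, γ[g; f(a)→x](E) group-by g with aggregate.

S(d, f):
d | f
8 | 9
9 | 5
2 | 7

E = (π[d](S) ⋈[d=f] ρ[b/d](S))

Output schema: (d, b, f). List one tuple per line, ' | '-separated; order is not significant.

Row counts bottom-up:
  S → 3
  π[d](S) → 3
  S → 3
  ρ[b/d](S) → 3
  (π[d](S) ⋈[d=f] ρ[b/d](S)) → 1

== RESULT ==
d | b | f
9 | 8 | 9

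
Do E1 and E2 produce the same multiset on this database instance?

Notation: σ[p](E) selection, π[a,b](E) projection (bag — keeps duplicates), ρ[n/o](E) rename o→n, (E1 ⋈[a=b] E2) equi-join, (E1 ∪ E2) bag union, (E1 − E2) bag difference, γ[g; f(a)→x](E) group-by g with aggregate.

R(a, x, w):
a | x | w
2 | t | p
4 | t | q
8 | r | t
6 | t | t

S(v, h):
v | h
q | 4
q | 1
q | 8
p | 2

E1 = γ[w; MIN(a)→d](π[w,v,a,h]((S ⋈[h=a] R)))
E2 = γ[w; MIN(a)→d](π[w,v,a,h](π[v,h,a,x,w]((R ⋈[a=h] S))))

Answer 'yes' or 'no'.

E1 per-node cardinality:
  S → 4
  R → 4
  (S ⋈[h=a] R) → 3
  π[w,v,a,h]((S ⋈[h=a] R)) → 3
  γ[w; MIN(a)→d](π[w,v,a,h]((S ⋈[h=a] R))) → 3
E2 per-node cardinality:
  R → 4
  S → 4
  (R ⋈[a=h] S) → 3
  π[v,h,a,x,w]((R ⋈[a=h] S)) → 3
  π[w,v,a,h](π[v,h,a,x,w]((R ⋈[a=h] S))) → 3
  γ[w; MIN(a)→d](π[w,v,a,h](π[v,h,a,x,w]((R ⋈[a=h] S)))) → 3

E1 and E2 produce the same multiset:
w | d
p | 2
q | 4
t | 8

yes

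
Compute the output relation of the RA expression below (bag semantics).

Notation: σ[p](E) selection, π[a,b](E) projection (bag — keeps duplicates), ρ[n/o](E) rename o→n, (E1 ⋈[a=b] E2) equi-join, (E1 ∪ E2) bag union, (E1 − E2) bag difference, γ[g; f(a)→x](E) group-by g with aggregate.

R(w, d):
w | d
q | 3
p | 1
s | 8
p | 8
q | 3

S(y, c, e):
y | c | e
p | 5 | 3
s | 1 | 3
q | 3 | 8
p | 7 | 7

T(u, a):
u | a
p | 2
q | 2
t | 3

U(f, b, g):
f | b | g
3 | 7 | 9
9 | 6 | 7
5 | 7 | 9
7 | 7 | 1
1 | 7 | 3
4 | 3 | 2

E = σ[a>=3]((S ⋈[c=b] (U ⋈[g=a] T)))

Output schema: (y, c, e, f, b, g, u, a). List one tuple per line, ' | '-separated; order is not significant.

Subexpression sizes:
  S → 4
  U → 6
  T → 3
  (U ⋈[g=a] T) → 3
  (S ⋈[c=b] (U ⋈[g=a] T)) → 3
  σ[a>=3]((S ⋈[c=b] (U ⋈[g=a] T))) → 1

== RESULT ==
y | c | e | f | b | g | u | a
p | 7 | 7 | 1 | 7 | 3 | t | 3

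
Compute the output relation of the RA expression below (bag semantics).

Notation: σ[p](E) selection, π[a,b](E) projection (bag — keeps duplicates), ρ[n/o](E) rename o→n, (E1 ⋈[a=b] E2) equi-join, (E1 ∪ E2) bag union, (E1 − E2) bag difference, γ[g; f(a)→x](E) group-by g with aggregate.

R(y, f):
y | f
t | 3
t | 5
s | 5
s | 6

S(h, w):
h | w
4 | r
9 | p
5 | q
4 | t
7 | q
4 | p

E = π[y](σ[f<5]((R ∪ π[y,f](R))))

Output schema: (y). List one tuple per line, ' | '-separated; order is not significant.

Stepwise |·|:
  R → 4
  R → 4
  π[y,f](R) → 4
  (R ∪ π[y,f](R)) → 8
  σ[f<5]((R ∪ π[y,f](R))) → 2
  π[y](σ[f<5]((R ∪ π[y,f](R)))) → 2

== RESULT ==
y
t
t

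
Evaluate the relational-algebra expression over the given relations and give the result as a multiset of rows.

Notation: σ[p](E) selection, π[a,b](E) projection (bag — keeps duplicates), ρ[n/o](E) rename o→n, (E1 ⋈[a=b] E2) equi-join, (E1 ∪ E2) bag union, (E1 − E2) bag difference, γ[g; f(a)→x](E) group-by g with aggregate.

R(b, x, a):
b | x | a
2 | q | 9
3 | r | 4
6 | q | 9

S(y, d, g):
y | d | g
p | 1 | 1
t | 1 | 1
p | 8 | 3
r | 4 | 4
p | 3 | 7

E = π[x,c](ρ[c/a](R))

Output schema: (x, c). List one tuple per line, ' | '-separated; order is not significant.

Stepwise |·|:
  R → 3
  ρ[c/a](R) → 3
  π[x,c](ρ[c/a](R)) → 3

== RESULT ==
x | c
q | 9
q | 9
r | 4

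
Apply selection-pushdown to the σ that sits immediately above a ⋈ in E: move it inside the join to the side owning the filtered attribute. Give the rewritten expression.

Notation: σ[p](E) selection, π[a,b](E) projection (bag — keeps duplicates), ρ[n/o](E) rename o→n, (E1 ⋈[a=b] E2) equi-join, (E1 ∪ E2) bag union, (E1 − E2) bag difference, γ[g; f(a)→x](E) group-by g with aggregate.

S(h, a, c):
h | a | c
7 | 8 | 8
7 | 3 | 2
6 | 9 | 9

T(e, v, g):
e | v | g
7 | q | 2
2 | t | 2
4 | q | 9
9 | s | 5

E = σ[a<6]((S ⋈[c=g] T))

σ filters on a, owned by the left side.
E' = (σ[a<6](S) ⋈[c=g] T)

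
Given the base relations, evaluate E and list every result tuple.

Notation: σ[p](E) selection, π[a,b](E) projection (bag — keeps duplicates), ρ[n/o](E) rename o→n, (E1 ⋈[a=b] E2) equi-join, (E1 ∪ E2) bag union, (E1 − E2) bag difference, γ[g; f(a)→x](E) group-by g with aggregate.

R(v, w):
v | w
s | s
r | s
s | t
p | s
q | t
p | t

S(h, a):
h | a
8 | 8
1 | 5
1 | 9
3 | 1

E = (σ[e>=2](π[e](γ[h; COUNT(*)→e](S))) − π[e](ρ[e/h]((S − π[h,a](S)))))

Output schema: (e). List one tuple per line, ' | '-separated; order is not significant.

Stepwise |·|:
  S → 4
  γ[h; COUNT(*)→e](S) → 3
  π[e](γ[h; COUNT(*)→e](S)) → 3
  σ[e>=2](π[e](γ[h; COUNT(*)→e](S))) → 1
  S → 4
  S → 4
  π[h,a](S) → 4
  (S − π[h,a](S)) → 0
  ρ[e/h]((S − π[h,a](S))) → 0
  π[e](ρ[e/h]((S − π[h,a](S)))) → 0
  (σ[e>=2](π[e](γ[h; COUNT(*)→e](S))) − π[e](ρ[e/h]((S − π[h,a](S))))) → 1

== RESULT ==
e
2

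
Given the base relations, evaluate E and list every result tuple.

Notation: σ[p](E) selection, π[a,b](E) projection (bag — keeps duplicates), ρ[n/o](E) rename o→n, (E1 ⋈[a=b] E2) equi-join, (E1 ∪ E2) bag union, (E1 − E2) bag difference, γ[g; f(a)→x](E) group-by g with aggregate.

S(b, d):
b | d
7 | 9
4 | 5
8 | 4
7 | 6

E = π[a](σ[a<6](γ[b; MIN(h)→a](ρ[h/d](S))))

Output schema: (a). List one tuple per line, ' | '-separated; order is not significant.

Row counts bottom-up:
  S → 4
  ρ[h/d](S) → 4
  γ[b; MIN(h)→a](ρ[h/d](S)) → 3
  σ[a<6](γ[b; MIN(h)→a](ρ[h/d](S))) → 2
  π[a](σ[a<6](γ[b; MIN(h)→a](ρ[h/d](S)))) → 2

== RESULT ==
a
4
5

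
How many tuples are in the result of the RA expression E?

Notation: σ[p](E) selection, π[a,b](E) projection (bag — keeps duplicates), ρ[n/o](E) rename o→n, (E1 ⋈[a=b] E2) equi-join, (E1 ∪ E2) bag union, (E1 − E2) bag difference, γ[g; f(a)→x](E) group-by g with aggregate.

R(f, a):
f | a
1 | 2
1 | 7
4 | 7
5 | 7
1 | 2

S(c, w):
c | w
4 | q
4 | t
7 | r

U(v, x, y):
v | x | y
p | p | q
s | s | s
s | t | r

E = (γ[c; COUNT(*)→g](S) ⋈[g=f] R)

Subexpression sizes:
  S → 3
  γ[c; COUNT(*)→g](S) → 2
  R → 5
  (γ[c; COUNT(*)→g](S) ⋈[g=f] R) → 3

|E| = 3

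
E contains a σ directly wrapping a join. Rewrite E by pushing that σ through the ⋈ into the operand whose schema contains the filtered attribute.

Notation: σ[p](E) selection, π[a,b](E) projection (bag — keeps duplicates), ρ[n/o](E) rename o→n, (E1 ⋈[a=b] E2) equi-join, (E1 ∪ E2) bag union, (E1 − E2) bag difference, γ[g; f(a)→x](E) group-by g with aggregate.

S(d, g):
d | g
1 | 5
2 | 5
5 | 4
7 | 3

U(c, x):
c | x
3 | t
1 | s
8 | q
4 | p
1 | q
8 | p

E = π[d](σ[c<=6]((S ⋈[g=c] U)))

σ filters on c, owned by the right side.
E' = π[d]((S ⋈[g=c] σ[c<=6](U)))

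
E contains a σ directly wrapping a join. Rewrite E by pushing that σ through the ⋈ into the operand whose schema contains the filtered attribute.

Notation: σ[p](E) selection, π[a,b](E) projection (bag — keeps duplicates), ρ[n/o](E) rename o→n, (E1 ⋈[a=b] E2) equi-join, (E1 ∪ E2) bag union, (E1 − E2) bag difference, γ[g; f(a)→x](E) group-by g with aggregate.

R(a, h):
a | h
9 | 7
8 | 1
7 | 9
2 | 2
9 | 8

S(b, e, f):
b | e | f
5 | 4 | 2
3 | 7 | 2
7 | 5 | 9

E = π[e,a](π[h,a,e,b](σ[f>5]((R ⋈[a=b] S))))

σ filters on f, owned by the right side.
E' = π[e,a](π[h,a,e,b]((R ⋈[a=b] σ[f>5](S))))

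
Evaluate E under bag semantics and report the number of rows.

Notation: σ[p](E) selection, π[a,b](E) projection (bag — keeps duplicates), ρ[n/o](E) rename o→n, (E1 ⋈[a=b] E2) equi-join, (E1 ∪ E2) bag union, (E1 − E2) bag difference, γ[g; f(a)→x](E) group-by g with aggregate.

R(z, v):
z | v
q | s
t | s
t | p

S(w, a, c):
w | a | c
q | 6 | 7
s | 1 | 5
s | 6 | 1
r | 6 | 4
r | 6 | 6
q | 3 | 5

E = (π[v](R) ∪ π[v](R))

Stepwise |·|:
  R → 3
  π[v](R) → 3
  R → 3
  π[v](R) → 3
  (π[v](R) ∪ π[v](R)) → 6

|E| = 6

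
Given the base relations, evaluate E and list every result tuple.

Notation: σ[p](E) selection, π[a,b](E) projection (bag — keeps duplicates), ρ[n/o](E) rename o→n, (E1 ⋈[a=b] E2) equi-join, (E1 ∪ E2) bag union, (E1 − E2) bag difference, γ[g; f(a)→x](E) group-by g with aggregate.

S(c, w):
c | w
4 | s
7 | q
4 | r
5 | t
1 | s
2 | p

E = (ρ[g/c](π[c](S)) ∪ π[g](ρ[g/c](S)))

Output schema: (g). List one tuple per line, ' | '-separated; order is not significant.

Subexpression sizes:
  S → 6
  π[c](S) → 6
  ρ[g/c](π[c](S)) → 6
  S → 6
  ρ[g/c](S) → 6
  π[g](ρ[g/c](S)) → 6
  (ρ[g/c](π[c](S)) ∪ π[g](ρ[g/c](S))) → 12

== RESULT ==
g
1
1
2
2
4
4
4
4
5
5
7
7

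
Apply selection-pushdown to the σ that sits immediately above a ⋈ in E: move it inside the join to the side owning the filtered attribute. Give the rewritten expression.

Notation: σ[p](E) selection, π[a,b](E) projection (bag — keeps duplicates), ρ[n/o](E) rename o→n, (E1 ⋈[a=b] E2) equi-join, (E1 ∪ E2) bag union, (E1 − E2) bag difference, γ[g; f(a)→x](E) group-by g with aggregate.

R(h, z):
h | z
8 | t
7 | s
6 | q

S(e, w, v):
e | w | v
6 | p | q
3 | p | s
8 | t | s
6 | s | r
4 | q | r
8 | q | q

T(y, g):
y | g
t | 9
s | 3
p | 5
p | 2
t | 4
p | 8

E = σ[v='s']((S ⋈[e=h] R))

σ filters on v, owned by the left side.
E' = (σ[v='s'](S) ⋈[e=h] R)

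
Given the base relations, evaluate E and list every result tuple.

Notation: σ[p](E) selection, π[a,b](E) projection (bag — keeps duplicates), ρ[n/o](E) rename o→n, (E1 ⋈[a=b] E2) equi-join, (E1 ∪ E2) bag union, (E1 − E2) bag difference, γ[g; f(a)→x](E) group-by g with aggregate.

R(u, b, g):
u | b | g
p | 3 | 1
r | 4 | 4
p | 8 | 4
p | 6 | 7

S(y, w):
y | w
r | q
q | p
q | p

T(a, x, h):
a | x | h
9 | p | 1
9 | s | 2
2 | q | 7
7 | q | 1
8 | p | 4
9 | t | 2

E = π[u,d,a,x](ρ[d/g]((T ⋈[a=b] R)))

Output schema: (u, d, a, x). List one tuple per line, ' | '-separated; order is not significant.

Stepwise |·|:
  T → 6
  R → 4
  (T ⋈[a=b] R) → 1
  ρ[d/g]((T ⋈[a=b] R)) → 1
  π[u,d,a,x](ρ[d/g]((T ⋈[a=b] R))) → 1

== RESULT ==
u | d | a | x
p | 4 | 8 | p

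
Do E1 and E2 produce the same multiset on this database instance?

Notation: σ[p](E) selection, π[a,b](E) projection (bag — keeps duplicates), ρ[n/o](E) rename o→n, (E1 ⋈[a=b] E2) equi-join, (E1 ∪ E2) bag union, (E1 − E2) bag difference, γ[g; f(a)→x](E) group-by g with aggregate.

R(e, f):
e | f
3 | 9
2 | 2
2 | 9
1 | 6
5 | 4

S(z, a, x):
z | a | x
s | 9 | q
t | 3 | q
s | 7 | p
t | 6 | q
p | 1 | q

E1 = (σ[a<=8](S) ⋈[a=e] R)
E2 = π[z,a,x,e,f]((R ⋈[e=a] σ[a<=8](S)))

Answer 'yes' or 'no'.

E1 subexpression sizes:
  S → 5
  σ[a<=8](S) → 4
  R → 5
  (σ[a<=8](S) ⋈[a=e] R) → 2
E2 subexpression sizes:
  R → 5
  S → 5
  σ[a<=8](S) → 4
  (R ⋈[e=a] σ[a<=8](S)) → 2
  π[z,a,x,e,f]((R ⋈[e=a] σ[a<=8](S))) → 2

E1 and E2 produce the same multiset:
z | a | x | e | f
p | 1 | q | 1 | 6
t | 3 | q | 3 | 9

yes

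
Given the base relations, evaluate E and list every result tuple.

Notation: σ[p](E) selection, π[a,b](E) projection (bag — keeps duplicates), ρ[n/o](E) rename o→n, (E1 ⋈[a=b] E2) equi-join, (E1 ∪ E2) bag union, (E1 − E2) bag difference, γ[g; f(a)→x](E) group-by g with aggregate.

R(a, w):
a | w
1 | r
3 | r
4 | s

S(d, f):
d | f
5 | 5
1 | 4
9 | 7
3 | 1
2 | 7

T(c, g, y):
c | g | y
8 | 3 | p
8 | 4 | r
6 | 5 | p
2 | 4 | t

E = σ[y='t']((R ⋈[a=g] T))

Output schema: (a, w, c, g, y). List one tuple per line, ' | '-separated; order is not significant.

Per-node cardinality:
  R → 3
  T → 4
  (R ⋈[a=g] T) → 3
  σ[y='t']((R ⋈[a=g] T)) → 1

== RESULT ==
a | w | c | g | y
4 | s | 2 | 4 | t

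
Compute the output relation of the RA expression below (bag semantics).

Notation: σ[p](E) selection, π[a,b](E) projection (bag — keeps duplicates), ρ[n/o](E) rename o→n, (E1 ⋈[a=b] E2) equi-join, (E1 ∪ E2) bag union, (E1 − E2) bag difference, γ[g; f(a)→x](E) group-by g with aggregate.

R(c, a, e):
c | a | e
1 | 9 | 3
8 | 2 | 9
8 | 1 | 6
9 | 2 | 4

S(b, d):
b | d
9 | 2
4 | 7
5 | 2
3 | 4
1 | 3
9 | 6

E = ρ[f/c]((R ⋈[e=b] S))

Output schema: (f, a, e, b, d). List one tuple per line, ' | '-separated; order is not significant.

Row counts bottom-up:
  R → 4
  S → 6
  (R ⋈[e=b] S) → 4
  ρ[f/c]((R ⋈[e=b] S)) → 4

== RESULT ==
f | a | e | b | d
1 | 9 | 3 | 3 | 4
8 | 2 | 9 | 9 | 2
8 | 2 | 9 | 9 | 6
9 | 2 | 4 | 4 | 7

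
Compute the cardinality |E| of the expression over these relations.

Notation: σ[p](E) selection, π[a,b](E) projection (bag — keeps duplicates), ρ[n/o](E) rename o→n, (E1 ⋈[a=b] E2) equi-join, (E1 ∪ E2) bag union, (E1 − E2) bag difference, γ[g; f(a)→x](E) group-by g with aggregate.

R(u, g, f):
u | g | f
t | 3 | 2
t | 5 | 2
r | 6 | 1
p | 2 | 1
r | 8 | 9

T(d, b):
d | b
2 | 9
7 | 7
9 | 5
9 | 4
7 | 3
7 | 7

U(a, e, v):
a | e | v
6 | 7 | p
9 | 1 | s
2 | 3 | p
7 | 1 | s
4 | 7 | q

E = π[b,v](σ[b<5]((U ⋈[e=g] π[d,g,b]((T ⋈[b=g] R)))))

Subexpression sizes:
  U → 5
  T → 6
  R → 5
  (T ⋈[b=g] R) → 2
  π[d,g,b]((T ⋈[b=g] R)) → 2
  (U ⋈[e=g] π[d,g,b]((T ⋈[b=g] R))) → 1
  σ[b<5]((U ⋈[e=g] π[d,g,b]((T ⋈[b=g] R)))) → 1
  π[b,v](σ[b<5]((U ⋈[e=g] π[d,g,b]((T ⋈[b=g] R))))) → 1

|E| = 1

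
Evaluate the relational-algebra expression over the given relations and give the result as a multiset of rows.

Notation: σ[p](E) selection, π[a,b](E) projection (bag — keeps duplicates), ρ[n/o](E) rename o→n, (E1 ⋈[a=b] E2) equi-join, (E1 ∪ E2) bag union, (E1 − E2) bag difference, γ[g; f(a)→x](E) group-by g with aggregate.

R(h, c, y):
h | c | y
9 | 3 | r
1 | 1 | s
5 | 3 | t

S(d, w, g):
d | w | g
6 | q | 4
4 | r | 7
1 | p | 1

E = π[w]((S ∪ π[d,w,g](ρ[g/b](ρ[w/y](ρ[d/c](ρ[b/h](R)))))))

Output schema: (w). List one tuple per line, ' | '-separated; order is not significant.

Row counts bottom-up:
  S → 3
  R → 3
  ρ[b/h](R) → 3
  ρ[d/c](ρ[b/h](R)) → 3
  ρ[w/y](ρ[d/c](ρ[b/h](R))) → 3
  ρ[g/b](ρ[w/y](ρ[d/c](ρ[b/h](R)))) → 3
  π[d,w,g](ρ[g/b](ρ[w/y](ρ[d/c](ρ[b/h](R))))) → 3
  (S ∪ π[d,w,g](ρ[g/b](ρ[w/y](ρ[d/c](ρ[b/h](R)))))) → 6
  π[w]((S ∪ π[d,w,g](ρ[g/b](ρ[w/y](ρ[d/c](ρ[b/h](R))))))) → 6

== RESULT ==
w
p
q
r
r
s
t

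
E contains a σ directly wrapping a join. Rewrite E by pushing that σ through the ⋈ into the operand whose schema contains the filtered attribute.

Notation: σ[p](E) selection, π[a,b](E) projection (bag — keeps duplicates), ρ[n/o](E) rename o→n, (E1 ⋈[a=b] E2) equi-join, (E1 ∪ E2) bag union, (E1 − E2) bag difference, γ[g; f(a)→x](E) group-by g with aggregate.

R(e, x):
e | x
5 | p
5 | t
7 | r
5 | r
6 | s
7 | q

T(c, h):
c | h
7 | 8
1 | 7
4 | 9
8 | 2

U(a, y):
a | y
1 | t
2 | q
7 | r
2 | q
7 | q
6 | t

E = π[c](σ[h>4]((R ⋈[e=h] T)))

σ filters on h, owned by the right side.
E' = π[c]((R ⋈[e=h] σ[h>4](T)))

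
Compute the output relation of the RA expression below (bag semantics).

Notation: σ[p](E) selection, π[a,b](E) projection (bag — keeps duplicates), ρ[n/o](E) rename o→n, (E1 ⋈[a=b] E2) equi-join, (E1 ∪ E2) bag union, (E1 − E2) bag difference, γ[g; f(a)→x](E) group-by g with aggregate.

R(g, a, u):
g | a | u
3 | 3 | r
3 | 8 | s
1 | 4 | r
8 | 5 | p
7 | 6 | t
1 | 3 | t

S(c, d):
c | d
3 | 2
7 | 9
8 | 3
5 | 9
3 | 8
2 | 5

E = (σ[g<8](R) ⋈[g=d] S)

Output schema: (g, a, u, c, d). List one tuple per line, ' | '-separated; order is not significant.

Subexpression sizes:
  R → 6
  σ[g<8](R) → 5
  S → 6
  (σ[g<8](R) ⋈[g=d] S) → 2

== RESULT ==
g | a | u | c | d
3 | 3 | r | 8 | 3
3 | 8 | s | 8 | 3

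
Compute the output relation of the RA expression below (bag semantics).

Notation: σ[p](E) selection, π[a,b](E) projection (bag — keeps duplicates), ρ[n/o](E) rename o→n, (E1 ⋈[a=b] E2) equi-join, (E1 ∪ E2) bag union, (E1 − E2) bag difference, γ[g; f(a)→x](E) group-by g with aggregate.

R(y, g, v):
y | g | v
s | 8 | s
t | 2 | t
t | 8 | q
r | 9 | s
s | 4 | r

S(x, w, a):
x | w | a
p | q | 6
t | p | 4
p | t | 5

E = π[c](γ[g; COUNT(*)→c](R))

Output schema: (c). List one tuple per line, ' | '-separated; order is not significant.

Row counts bottom-up:
  R → 5
  γ[g; COUNT(*)→c](R) → 4
  π[c](γ[g; COUNT(*)→c](R)) → 4

== RESULT ==
c
1
1
1
2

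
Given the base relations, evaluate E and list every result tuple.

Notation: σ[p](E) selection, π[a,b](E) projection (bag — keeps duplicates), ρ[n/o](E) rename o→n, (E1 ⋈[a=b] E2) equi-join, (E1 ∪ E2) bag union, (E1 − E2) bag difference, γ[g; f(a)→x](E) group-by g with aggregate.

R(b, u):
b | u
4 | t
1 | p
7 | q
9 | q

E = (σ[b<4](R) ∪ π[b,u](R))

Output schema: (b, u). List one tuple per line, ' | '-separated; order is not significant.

Row counts bottom-up:
  R → 4
  σ[b<4](R) → 1
  R → 4
  π[b,u](R) → 4
  (σ[b<4](R) ∪ π[b,u](R)) → 5

== RESULT ==
b | u
1 | p
1 | p
4 | t
7 | q
9 | q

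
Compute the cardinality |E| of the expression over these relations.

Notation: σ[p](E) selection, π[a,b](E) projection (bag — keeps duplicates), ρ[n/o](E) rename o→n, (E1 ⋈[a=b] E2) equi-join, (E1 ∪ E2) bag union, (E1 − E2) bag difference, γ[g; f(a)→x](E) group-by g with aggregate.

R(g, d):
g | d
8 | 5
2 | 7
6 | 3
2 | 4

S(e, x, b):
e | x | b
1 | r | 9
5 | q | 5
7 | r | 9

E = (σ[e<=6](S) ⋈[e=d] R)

Subexpression sizes:
  S → 3
  σ[e<=6](S) → 2
  R → 4
  (σ[e<=6](S) ⋈[e=d] R) → 1

|E| = 1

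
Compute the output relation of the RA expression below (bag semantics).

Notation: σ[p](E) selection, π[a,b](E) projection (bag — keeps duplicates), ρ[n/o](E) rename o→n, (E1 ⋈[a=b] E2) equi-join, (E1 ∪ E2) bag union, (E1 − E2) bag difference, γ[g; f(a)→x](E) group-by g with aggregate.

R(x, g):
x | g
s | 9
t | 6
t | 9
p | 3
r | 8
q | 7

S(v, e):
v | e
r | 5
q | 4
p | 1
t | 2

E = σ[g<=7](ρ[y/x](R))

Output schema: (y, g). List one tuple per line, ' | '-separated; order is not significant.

Row counts bottom-up:
  R → 6
  ρ[y/x](R) → 6
  σ[g<=7](ρ[y/x](R)) → 3

== RESULT ==
y | g
p | 3
q | 7
t | 6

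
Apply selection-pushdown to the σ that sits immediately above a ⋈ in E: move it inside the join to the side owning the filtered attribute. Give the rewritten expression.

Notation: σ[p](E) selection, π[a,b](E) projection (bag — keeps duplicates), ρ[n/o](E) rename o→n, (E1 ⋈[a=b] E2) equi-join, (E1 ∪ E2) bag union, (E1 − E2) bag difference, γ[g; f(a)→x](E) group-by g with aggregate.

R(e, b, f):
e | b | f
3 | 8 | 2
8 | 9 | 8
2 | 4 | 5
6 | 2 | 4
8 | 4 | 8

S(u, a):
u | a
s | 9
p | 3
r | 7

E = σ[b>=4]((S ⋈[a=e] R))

σ filters on b, owned by the right side.
E' = (S ⋈[a=e] σ[b>=4](R))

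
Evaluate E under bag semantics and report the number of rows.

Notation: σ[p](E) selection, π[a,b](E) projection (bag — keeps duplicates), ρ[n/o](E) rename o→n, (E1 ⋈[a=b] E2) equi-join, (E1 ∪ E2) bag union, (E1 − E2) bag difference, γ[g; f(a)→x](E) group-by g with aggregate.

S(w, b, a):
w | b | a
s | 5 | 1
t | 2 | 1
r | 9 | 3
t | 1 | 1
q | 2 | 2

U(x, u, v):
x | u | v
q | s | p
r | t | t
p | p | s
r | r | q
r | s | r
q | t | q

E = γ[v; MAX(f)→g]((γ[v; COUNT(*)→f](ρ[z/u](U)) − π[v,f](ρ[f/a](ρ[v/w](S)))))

Per-node cardinality:
  U → 6
  ρ[z/u](U) → 6
  γ[v; COUNT(*)→f](ρ[z/u](U)) → 5
  S → 5
  ρ[v/w](S) → 5
  ρ[f/a](ρ[v/w](S)) → 5
  π[v,f](ρ[f/a](ρ[v/w](S))) → 5
  (γ[v; COUNT(*)→f](ρ[z/u](U)) − π[v,f](ρ[f/a](ρ[v/w](S)))) → 2
  γ[v; MAX(f)→g]((γ[v; COUNT(*)→f](ρ[z/u](U)) − π[v,f](ρ[f/a](ρ[v/w](S))))) → 2

|E| = 2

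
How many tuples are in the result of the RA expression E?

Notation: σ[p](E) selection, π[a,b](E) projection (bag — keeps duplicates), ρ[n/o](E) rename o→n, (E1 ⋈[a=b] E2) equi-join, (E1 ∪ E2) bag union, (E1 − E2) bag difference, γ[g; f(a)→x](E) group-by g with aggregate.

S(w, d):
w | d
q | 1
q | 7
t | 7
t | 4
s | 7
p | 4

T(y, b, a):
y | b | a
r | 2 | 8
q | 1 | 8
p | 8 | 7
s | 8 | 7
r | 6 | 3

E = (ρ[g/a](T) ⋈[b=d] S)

Stepwise |·|:
  T → 5
  ρ[g/a](T) → 5
  S → 6
  (ρ[g/a](T) ⋈[b=d] S) → 1

|E| = 1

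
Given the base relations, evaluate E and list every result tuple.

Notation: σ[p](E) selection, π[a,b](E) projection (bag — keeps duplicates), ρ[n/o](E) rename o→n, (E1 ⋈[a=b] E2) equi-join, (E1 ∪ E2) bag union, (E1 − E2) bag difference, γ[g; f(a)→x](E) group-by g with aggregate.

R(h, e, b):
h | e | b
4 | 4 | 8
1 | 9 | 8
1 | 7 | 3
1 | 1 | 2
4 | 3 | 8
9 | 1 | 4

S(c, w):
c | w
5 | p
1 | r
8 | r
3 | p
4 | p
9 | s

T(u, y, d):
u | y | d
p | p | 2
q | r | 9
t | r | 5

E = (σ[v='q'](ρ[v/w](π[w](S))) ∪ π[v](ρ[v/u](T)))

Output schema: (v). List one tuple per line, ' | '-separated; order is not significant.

Subexpression sizes:
  S → 6
  π[w](S) → 6
  ρ[v/w](π[w](S)) → 6
  σ[v='q'](ρ[v/w](π[w](S))) → 0
  T → 3
  ρ[v/u](T) → 3
  π[v](ρ[v/u](T)) → 3
  (σ[v='q'](ρ[v/w](π[w](S))) ∪ π[v](ρ[v/u](T))) → 3

== RESULT ==
v
p
q
t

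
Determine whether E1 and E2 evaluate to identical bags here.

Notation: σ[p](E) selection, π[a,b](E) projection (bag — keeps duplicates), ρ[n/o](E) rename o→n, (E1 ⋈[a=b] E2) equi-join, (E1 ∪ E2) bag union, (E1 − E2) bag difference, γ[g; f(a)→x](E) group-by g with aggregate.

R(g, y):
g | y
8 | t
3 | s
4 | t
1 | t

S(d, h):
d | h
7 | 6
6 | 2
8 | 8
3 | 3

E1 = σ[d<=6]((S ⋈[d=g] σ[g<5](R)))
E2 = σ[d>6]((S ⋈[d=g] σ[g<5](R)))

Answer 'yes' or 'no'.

E1 subexpression sizes:
  S → 4
  R → 4
  σ[g<5](R) → 3
  (S ⋈[d=g] σ[g<5](R)) → 1
  σ[d<=6]((S ⋈[d=g] σ[g<5](R))) → 1
E2 subexpression sizes:
  S → 4
  R → 4
  σ[g<5](R) → 3
  (S ⋈[d=g] σ[g<5](R)) → 1
  σ[d>6]((S ⋈[d=g] σ[g<5](R))) → 0

E1 result:
d | h | g | y
3 | 3 | 3 | s
E2 result:
d | h | g | y
(0 rows)
Witness: (3, 3, 3, 's') appears 1× in E1 but 0× in E2.

no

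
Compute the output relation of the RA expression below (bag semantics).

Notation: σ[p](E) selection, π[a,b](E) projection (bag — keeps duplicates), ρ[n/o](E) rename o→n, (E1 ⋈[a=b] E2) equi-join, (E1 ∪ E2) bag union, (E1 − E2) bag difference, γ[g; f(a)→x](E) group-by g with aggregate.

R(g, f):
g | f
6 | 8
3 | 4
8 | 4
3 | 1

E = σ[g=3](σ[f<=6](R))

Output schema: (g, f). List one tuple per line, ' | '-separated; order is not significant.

Stepwise |·|:
  R → 4
  σ[f<=6](R) → 3
  σ[g=3](σ[f<=6](R)) → 2

== RESULT ==
g | f
3 | 1
3 | 4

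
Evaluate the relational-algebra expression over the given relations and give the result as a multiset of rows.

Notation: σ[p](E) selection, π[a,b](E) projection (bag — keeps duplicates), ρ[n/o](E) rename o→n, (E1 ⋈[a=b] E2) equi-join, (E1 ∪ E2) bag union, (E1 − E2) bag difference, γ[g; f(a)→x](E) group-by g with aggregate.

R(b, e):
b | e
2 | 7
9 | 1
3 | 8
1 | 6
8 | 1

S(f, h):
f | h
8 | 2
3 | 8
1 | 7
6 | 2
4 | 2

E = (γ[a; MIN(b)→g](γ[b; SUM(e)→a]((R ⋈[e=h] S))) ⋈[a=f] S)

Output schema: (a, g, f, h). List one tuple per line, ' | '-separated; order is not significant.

Stepwise |·|:
  R → 5
  S → 5
  (R ⋈[e=h] S) → 2
  γ[b; SUM(e)→a]((R ⋈[e=h] S)) → 2
  γ[a; MIN(b)→g](γ[b; SUM(e)→a]((R ⋈[e=h] S))) → 2
  S → 5
  (γ[a; MIN(b)→g](γ[b; SUM(e)→a]((R ⋈[e=h] S))) ⋈[a=f] S) → 1

== RESULT ==
a | g | f | h
8 | 3 | 8 | 2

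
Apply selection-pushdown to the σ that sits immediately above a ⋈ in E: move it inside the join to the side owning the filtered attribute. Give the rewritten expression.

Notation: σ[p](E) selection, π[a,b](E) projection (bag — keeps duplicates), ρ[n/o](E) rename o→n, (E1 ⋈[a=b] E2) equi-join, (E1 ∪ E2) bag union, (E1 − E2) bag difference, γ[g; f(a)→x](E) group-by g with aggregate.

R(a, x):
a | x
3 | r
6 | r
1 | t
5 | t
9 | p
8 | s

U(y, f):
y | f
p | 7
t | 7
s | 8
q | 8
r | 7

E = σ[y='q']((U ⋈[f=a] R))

σ filters on y, owned by the left side.
E' = (σ[y='q'](U) ⋈[f=a] R)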